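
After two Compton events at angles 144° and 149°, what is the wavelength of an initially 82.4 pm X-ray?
91.2953 pm

Apply Compton shift twice:

First scattering at θ₁ = 144°:
Δλ₁ = λ_C(1 - cos(144°))
Δλ₁ = 2.4263 × 1.8090
Δλ₁ = 4.3892 pm

After first scattering:
λ₁ = 82.4 + 4.3892 = 86.7892 pm

Second scattering at θ₂ = 149°:
Δλ₂ = λ_C(1 - cos(149°))
Δλ₂ = 2.4263 × 1.8572
Δλ₂ = 4.5061 pm

Final wavelength:
λ₂ = 86.7892 + 4.5061 = 91.2953 pm

Total shift: Δλ_total = 4.3892 + 4.5061 = 8.8953 pm

(Intermediate values are shown rounded; full precision is carried through to the final answer.)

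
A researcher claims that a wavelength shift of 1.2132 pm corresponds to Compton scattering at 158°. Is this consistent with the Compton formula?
No, inconsistent

Calculate the expected shift for θ = 158°:

Δλ_expected = λ_C(1 - cos(158°))
Δλ_expected = 2.4263 × (1 - cos(158°))
Δλ_expected = 2.4263 × 1.9272
Δλ_expected = 4.6759 pm

Given shift: 1.2132 pm
Expected shift: 4.6759 pm
Difference: 3.4628 pm

The values do not match. The given shift corresponds to θ ≈ 60.0°, not 158°.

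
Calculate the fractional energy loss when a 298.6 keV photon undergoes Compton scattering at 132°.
0.4938 (or 49.38%)

Calculate initial and final photon energies:

Initial: E₀ = 298.6 keV → λ₀ = 4.1522 pm
Compton shift: Δλ = 4.0498 pm
Final wavelength: λ' = 8.2020 pm
Final energy: E' = 151.1631 keV

Fractional energy loss:
(E₀ - E')/E₀ = (298.6000 - 151.1631)/298.6000
= 147.4369/298.6000
= 0.4938
= 49.38%

(Intermediate values are shown rounded; full precision is carried through to the final answer.)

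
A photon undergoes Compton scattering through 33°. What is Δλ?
0.3914 pm

Using the Compton scattering formula:
Δλ = λ_C(1 - cos θ)

where λ_C = h/(m_e·c) ≈ 2.4263 pm is the Compton wavelength of an electron.

For θ = 33°:
cos(33°) = 0.8387
1 - cos(33°) = 0.1613

Δλ = 2.4263 × 0.1613
Δλ = 0.3914 pm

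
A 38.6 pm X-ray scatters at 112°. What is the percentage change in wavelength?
8.6405%

Calculate the Compton shift:
Δλ = λ_C(1 - cos(112°))
Δλ = 2.4263 × (1 - cos(112°))
Δλ = 2.4263 × 1.3746
Δλ = 3.3352 pm

Percentage change:
(Δλ/λ₀) × 100 = (3.3352/38.6) × 100
= 8.6405%

(Intermediate values are shown rounded; full precision is carried through to the final answer.)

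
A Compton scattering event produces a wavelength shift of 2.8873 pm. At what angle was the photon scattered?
100.95°

From the Compton formula Δλ = λ_C(1 - cos θ), we can solve for θ:

cos θ = 1 - Δλ/λ_C

Given:
- Δλ = 2.8873 pm
- λ_C = h/(m_e·c) ≈ 2.42631024 pm

cos θ = 1 - 2.8873/2.42631024
cos θ = 1 - 1.189996
cos θ = -0.189996

θ = arccos(-0.189996)
θ = 100.95°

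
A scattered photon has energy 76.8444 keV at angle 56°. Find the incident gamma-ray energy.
82.3000 keV

Convert final energy to wavelength (hc ≈ 1239.842 keV·pm):
λ' = hc/E' = 1239.842 / 76.8444 = 16.1344 pm

Calculate the Compton shift:
Δλ = λ_C(1 - cos(56°))
Δλ = 2.4263 × (1 - cos(56°))
Δλ = 1.0695 pm

Initial wavelength:
λ = λ' - Δλ = 16.1344 - 1.0695 = 15.0649 pm

Initial energy:
E = hc/λ = 1239.842 / 15.0649 = 82.3000 keV

(Intermediate values are shown rounded; full precision is carried through to the final answer.)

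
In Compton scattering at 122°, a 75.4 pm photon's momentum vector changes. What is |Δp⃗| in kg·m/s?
1.5013e-23 kg·m/s

Photon momentum magnitude is p = h/λ.

Initial momentum:
p₀ = h/λ = 6.6261e-34/7.5400e-11 = 8.7879e-24 kg·m/s

After scattering:
λ' = λ + Δλ = 75.4 + 3.7121 = 79.1121 pm
p' = h/λ' = 6.6261e-34/7.9112e-11 = 8.3756e-24 kg·m/s

Momentum is a vector; the scattered photon's direction makes angle θ = 122° with the incident direction. The magnitude of the vector change Δp⃗ = p⃗₀ − p⃗' is found from the law of cosines:
|Δp⃗|² = p₀² + p'² − 2p₀p'cos θ
|Δp⃗|² = (8.7879e-24)² + (8.3756e-24)² − 2·8.7879e-24·8.3756e-24·cos(122°)
|Δp⃗| = 1.5013e-23 kg·m/s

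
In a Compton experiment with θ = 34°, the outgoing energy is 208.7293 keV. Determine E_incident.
224.3999 keV

Convert final energy to wavelength (hc ≈ 1239.842 keV·pm):
λ' = hc/E' = 1239.842 / 208.7293 = 5.9400 pm

Calculate the Compton shift:
Δλ = λ_C(1 - cos(34°))
Δλ = 2.4263 × (1 - cos(34°))
Δλ = 0.4148 pm

Initial wavelength:
λ = λ' - Δλ = 5.9400 - 0.4148 = 5.5251 pm

Initial energy:
E = hc/λ = 1239.842 / 5.5251 = 224.3999 keV

(Intermediate values are shown rounded; full precision is carried through to the final answer.)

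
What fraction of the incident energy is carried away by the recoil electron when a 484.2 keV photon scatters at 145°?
0.6329 (or 63.29%)

Calculate initial and final photon energies:

Initial: E₀ = 484.2 keV → λ₀ = 2.5606 pm
Compton shift: Δλ = 4.4138 pm
Final wavelength: λ' = 6.9744 pm
Final energy: E' = 177.7697 keV

Fractional energy loss:
(E₀ - E')/E₀ = (484.2000 - 177.7697)/484.2000
= 306.4303/484.2000
= 0.6329
= 63.29%

(Intermediate values are shown rounded; full precision is carried through to the final answer.)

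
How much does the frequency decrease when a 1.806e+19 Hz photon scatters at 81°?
1.982e+18 Hz (decrease)

Convert frequency to wavelength (c = 299792458 m/s):
λ₀ = c/f₀ = 299792458/1.806e+19 = 1.6599804e-11 m = 16.5998 pm

Calculate Compton shift:
Δλ = λ_C(1 - cos(81°)) = 2.0468 pm

Final wavelength:
λ' = λ₀ + Δλ = 16.5998 + 2.0468 = 18.6466 pm

Final frequency:
f' = c/λ' = 299792458/1.8646556e-11 = 1.6077632e+19 Hz

Frequency shift (decrease):
Δf = f₀ - f' = 1.806e+19 - 1.6077632e+19 = 1.982e+18 Hz

(Intermediate values are shown rounded; full precision is carried through to the final answer.)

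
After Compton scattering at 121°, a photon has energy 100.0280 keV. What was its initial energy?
142.2001 keV

Convert final energy to wavelength (hc ≈ 1239.842 keV·pm):
λ' = hc/E' = 1239.842 / 100.0280 = 12.3949 pm

Calculate the Compton shift:
Δλ = λ_C(1 - cos(121°))
Δλ = 2.4263 × (1 - cos(121°))
Δλ = 3.6760 pm

Initial wavelength:
λ = λ' - Δλ = 12.3949 - 3.6760 = 8.7190 pm

Initial energy:
E = hc/λ = 1239.842 / 8.7190 = 142.2001 keV

(Intermediate values are shown rounded; full precision is carried through to the final answer.)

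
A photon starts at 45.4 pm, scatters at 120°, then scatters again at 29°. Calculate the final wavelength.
49.3437 pm

Apply Compton shift twice:

First scattering at θ₁ = 120°:
Δλ₁ = λ_C(1 - cos(120°))
Δλ₁ = 2.4263 × 1.5000
Δλ₁ = 3.6395 pm

After first scattering:
λ₁ = 45.4 + 3.6395 = 49.0395 pm

Second scattering at θ₂ = 29°:
Δλ₂ = λ_C(1 - cos(29°))
Δλ₂ = 2.4263 × 0.1254
Δλ₂ = 0.3042 pm

Final wavelength:
λ₂ = 49.0395 + 0.3042 = 49.3437 pm

Total shift: Δλ_total = 3.6395 + 0.3042 = 3.9437 pm

(Intermediate values are shown rounded; full precision is carried through to the final answer.)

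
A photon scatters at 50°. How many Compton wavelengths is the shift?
0.3572 λ_C

The Compton shift formula is:
Δλ = λ_C(1 - cos θ)

Dividing both sides by λ_C:
Δλ/λ_C = 1 - cos θ

For θ = 50°:
Δλ/λ_C = 1 - cos(50°)
Δλ/λ_C = 1 - 0.6428
Δλ/λ_C = 0.3572

This means the shift is 0.3572 × λ_C = 0.8667 pm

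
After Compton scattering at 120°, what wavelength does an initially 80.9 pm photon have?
84.5395 pm

Using the Compton formula: λ' = λ + λ_C(1 − cos θ)

For θ = 120°, cos θ = -1/2 (exact) = -0.5000, so:
1 − cos 120° = 1 − (-1/2) = 1.5000

Δλ = λ_C × 1.5000 = 2.4263 × 1.5000 = 3.6395 pm

λ' = 80.9 + 3.6395 = 84.5395 pm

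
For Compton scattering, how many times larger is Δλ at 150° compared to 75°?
150° produces the larger shift by a factor of 2.518

Calculate both shifts using Δλ = λ_C(1 - cos θ):

For θ₁ = 75°:
Δλ₁ = 2.4263 × (1 - cos(75°))
Δλ₁ = 2.4263 × 0.7412
Δλ₁ = 1.7983 pm

For θ₂ = 150°:
Δλ₂ = 2.4263 × (1 - cos(150°))
Δλ₂ = 2.4263 × 1.8660
Δλ₂ = 4.5276 pm

The 150° angle produces the larger shift.
Ratio: 4.5276/1.7983 = 2.518

(Intermediate values are shown rounded; full precision is carried through to the final answer.)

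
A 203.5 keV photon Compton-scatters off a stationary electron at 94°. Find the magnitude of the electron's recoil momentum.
1.3712e-22 kg·m/s

The electron is initially at rest, so by conservation of momentum:
p⃗_e = p⃗₀ − p⃗'  (incident photon momentum minus scattered photon momentum)

Photon momentum magnitudes (p = h/λ = E/c):
λ₀ = hc/E₀ = 6.0926 pm → p₀ = h/λ₀ = 1.0876e-22 kg·m/s
Δλ = λ_C(1 − cos 94°) = 2.5956 pm
λ' = 8.6882 pm → p' = h/λ' = 7.6266e-23 kg·m/s

The scattered photon makes angle θ = 94° with the incident direction, so by the law of cosines:
|p⃗_e|² = p₀² + p'² − 2p₀p'cos θ
|p⃗_e|² = (1.0876e-22)² + (7.6266e-23)² − 2·1.0876e-22·7.6266e-23·cos(94°)
|p⃗_e| = 1.3712e-22 kg·m/s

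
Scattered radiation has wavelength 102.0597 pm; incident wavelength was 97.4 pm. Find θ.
157.00°

First find the wavelength shift:
Δλ = λ' - λ = 102.0597 - 97.4 = 4.6597 pm

Using Δλ = λ_C(1 - cos θ), with λ_C = h/(m_e·c) ≈ 2.42631024 pm:
cos θ = 1 - Δλ/λ_C
cos θ = 1 - 4.6597/2.42631024
cos θ = -0.920488

θ = arccos(-0.920488)
θ = 157.00°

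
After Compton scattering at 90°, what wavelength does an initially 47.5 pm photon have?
49.9263 pm

Using the Compton formula: λ' = λ + λ_C(1 − cos θ)

For θ = 90°, cos θ = 0 (exact) = 0.0000, so:
1 − cos 90° = 1 − (0) = 1.0000

Δλ = λ_C × 1.0000 = 2.4263 × 1.0000 = 2.4263 pm

λ' = 47.5 + 2.4263 = 49.9263 pm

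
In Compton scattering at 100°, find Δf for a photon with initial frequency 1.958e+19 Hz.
3.071e+18 Hz (decrease)

Convert frequency to wavelength (c = 299792458 m/s):
λ₀ = c/f₀ = 299792458/1.958e+19 = 1.5311157e-11 m = 15.3112 pm

Calculate Compton shift:
Δλ = λ_C(1 - cos(100°)) = 2.8476 pm

Final wavelength:
λ' = λ₀ + Δλ = 15.3112 + 2.8476 = 18.1588 pm

Final frequency:
f' = c/λ' = 299792458/1.8158792e-11 = 1.6509494e+19 Hz

Frequency shift (decrease):
Δf = f₀ - f' = 1.958e+19 - 1.6509494e+19 = 3.071e+18 Hz

(Intermediate values are shown rounded; full precision is carried through to the final answer.)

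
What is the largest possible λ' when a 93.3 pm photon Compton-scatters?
98.1526 pm (at θ = 180°)

The Compton shift is Δλ = λ_C(1 − cos θ).

Since cos θ ranges from −1 to 1, the factor (1 − cos θ) ranges from 0 to 2; the maximum shift occurs at θ = 180° (backscattering):
Δλ_max = 2λ_C = 2 × 2.4263 pm = 4.8526 pm

Maximum scattered wavelength:
λ'_max = λ₀ + Δλ_max = 93.3 + 4.8526 = 98.1526 pm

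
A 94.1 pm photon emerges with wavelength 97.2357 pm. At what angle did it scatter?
107.00°

First find the wavelength shift:
Δλ = λ' - λ = 97.2357 - 94.1 = 3.1357 pm

Using Δλ = λ_C(1 - cos θ), with λ_C = h/(m_e·c) ≈ 2.42631024 pm:
cos θ = 1 - Δλ/λ_C
cos θ = 1 - 3.1357/2.42631024
cos θ = -0.292374

θ = arccos(-0.292374)
θ = 107.00°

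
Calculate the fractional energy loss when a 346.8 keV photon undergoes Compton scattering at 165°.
0.5716 (or 57.16%)

Calculate initial and final photon energies:

Initial: E₀ = 346.8 keV → λ₀ = 3.5751 pm
Compton shift: Δλ = 4.7699 pm
Final wavelength: λ' = 8.3450 pm
Final energy: E' = 148.5724 keV

Fractional energy loss:
(E₀ - E')/E₀ = (346.8000 - 148.5724)/346.8000
= 198.2276/346.8000
= 0.5716
= 57.16%

(Intermediate values are shown rounded; full precision is carried through to the final answer.)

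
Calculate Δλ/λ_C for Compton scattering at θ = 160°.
1.9397 λ_C

The Compton shift formula is:
Δλ = λ_C(1 - cos θ)

Dividing both sides by λ_C:
Δλ/λ_C = 1 - cos θ

For θ = 160°:
Δλ/λ_C = 1 - cos(160°)
Δλ/λ_C = 1 - -0.9397
Δλ/λ_C = 1.9397

This means the shift is 1.9397 × λ_C = 4.7063 pm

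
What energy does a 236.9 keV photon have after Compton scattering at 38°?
215.7012 keV

First convert energy to wavelength:
λ = hc/E, with hc ≈ 1239.842 keV·pm (i.e. 1239.842 eV·nm)

For E = 236.9 keV = 236900 eV:
λ = 1239.842 keV·pm / 236.9 keV
λ = 5.2336 pm

Calculate the Compton shift:
Δλ = λ_C(1 - cos(38°)) = 2.4263 × 0.2120
Δλ = 0.5144 pm

Final wavelength:
λ' = 5.2336 + 0.5144 = 5.7480 pm

Final energy:
E' = hc/λ' = 1239.842 / 5.7480 = 215.7012 keV

(Intermediate values are shown rounded; full precision is carried through to the final answer.)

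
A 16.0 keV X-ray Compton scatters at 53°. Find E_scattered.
15.8030 keV

First convert energy to wavelength:
λ = hc/E, with hc ≈ 1239.842 keV·pm (i.e. 1239.842 eV·nm)

For E = 16.0 keV = 16000 eV:
λ = 1239.842 keV·pm / 16.0 keV
λ = 77.4901 pm

Calculate the Compton shift:
Δλ = λ_C(1 - cos(53°)) = 2.4263 × 0.3982
Δλ = 0.9661 pm

Final wavelength:
λ' = 77.4901 + 0.9661 = 78.4562 pm

Final energy:
E' = hc/λ' = 1239.842 / 78.4562 = 15.8030 keV

(Intermediate values are shown rounded; full precision is carried through to the final answer.)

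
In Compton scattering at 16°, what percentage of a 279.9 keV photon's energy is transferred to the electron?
0.0208 (or 2.08%)

Calculate initial and final photon energies:

Initial: E₀ = 279.9 keV → λ₀ = 4.4296 pm
Compton shift: Δλ = 0.0940 pm
Final wavelength: λ' = 4.5236 pm
Final energy: E' = 274.0842 keV

Fractional energy loss:
(E₀ - E')/E₀ = (279.9000 - 274.0842)/279.9000
= 5.8158/279.9000
= 0.0208
= 2.08%

(Intermediate values are shown rounded; full precision is carried through to the final answer.)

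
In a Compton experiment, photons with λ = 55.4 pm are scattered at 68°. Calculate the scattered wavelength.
56.9174 pm

Using the Compton scattering formula:
λ' = λ + Δλ = λ + λ_C(1 - cos θ)

Given:
- Initial wavelength λ = 55.4 pm
- Scattering angle θ = 68°
- Compton wavelength λ_C ≈ 2.4263 pm

Calculate the shift:
Δλ = 2.4263 × (1 - cos(68°))
Δλ = 2.4263 × 0.6254
Δλ = 1.5174 pm

Final wavelength:
λ' = 55.4 + 1.5174 = 56.9174 pm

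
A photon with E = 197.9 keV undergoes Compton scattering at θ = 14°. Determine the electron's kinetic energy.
2.2507 keV

By energy conservation: K_e = E_initial - E_final

First find the scattered photon energy:
Initial wavelength: λ = hc/E = 6.2650 pm
Compton shift: Δλ = λ_C(1 - cos(14°)) = 0.0721 pm
Final wavelength: λ' = 6.2650 + 0.0721 = 6.3371 pm
Final photon energy: E' = hc/λ' = 195.6493 keV

Electron kinetic energy:
K_e = E - E' = 197.9000 - 195.6493 = 2.2507 keV

(Intermediate values are shown rounded; full precision is carried through to the final answer.)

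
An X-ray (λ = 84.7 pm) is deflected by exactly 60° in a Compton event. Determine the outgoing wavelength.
85.9132 pm

Using the Compton formula: λ' = λ + λ_C(1 − cos θ)

For θ = 60°, cos θ = 1/2 (exact) = 0.5000, so:
1 − cos 60° = 1 − (1/2) = 0.5000

Δλ = λ_C × 0.5000 = 2.4263 × 0.5000 = 1.2132 pm

λ' = 84.7 + 1.2132 = 85.9132 pm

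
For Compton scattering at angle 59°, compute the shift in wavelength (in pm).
1.1767 pm

Using the Compton scattering formula:
Δλ = λ_C(1 - cos θ)

where λ_C = h/(m_e·c) ≈ 2.4263 pm is the Compton wavelength of an electron.

For θ = 59°:
cos(59°) = 0.5150
1 - cos(59°) = 0.4850

Δλ = 2.4263 × 0.4850
Δλ = 1.1767 pm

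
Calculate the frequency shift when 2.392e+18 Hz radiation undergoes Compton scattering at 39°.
1.028e+16 Hz (decrease)

Convert frequency to wavelength (c = 299792458 m/s):
λ₀ = c/f₀ = 299792458/2.392e+18 = 1.2533130e-10 m = 125.3313 pm

Calculate Compton shift:
Δλ = λ_C(1 - cos(39°)) = 0.5407 pm

Final wavelength:
λ' = λ₀ + Δλ = 125.3313 + 0.5407 = 125.8720 pm

Final frequency:
f' = c/λ' = 299792458/1.2587201e-10 = 2.3817246e+18 Hz

Frequency shift (decrease):
Δf = f₀ - f' = 2.392e+18 - 2.3817246e+18 = 1.028e+16 Hz

(Intermediate values are shown rounded; full precision is carried through to the final answer.)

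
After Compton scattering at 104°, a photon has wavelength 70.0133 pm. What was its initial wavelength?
67.0000 pm

From λ' = λ + Δλ, we have λ = λ' - Δλ

First calculate the Compton shift:
Δλ = λ_C(1 - cos θ)
Δλ = 2.4263 × (1 - cos(104°))
Δλ = 2.4263 × 1.2419
Δλ = 3.0133 pm

Initial wavelength:
λ = λ' - Δλ
λ = 70.0133 - 3.0133
λ = 67.0000 pm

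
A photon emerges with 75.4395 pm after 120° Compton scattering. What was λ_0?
71.8000 pm

From λ' = λ + Δλ, we have λ = λ' - Δλ

First calculate the Compton shift:
Δλ = λ_C(1 - cos θ)
Δλ = 2.4263 × (1 - cos(120°))
Δλ = 2.4263 × 1.5000
Δλ = 3.6395 pm

Initial wavelength:
λ = λ' - Δλ
λ = 75.4395 - 3.6395
λ = 71.8000 pm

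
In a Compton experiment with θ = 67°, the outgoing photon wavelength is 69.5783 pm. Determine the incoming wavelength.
68.1000 pm

From λ' = λ + Δλ, we have λ = λ' - Δλ

First calculate the Compton shift:
Δλ = λ_C(1 - cos θ)
Δλ = 2.4263 × (1 - cos(67°))
Δλ = 2.4263 × 0.6093
Δλ = 1.4783 pm

Initial wavelength:
λ = λ' - Δλ
λ = 69.5783 - 1.4783
λ = 68.1000 pm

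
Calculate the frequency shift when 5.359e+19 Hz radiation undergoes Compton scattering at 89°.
1.601e+19 Hz (decrease)

Convert frequency to wavelength (c = 299792458 m/s):
λ₀ = c/f₀ = 299792458/5.359e+19 = 5.5941866e-12 m = 5.5942 pm

Calculate Compton shift:
Δλ = λ_C(1 - cos(89°)) = 2.3840 pm

Final wavelength:
λ' = λ₀ + Δλ = 5.5942 + 2.3840 = 7.9782 pm

Final frequency:
f' = c/λ' = 299792458/7.9781518e-12 = 3.7576680e+19 Hz

Frequency shift (decrease):
Δf = f₀ - f' = 5.359e+19 - 3.7576680e+19 = 1.601e+19 Hz

(Intermediate values are shown rounded; full precision is carried through to the final answer.)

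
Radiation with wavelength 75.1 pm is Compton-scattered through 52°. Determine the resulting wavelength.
76.0325 pm

Using the Compton scattering formula:
λ' = λ + Δλ = λ + λ_C(1 - cos θ)

Given:
- Initial wavelength λ = 75.1 pm
- Scattering angle θ = 52°
- Compton wavelength λ_C ≈ 2.4263 pm

Calculate the shift:
Δλ = 2.4263 × (1 - cos(52°))
Δλ = 2.4263 × 0.3843
Δλ = 0.9325 pm

Final wavelength:
λ' = 75.1 + 0.9325 = 76.0325 pm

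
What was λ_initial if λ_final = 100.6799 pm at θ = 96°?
98.0000 pm

From λ' = λ + Δλ, we have λ = λ' - Δλ

First calculate the Compton shift:
Δλ = λ_C(1 - cos θ)
Δλ = 2.4263 × (1 - cos(96°))
Δλ = 2.4263 × 1.1045
Δλ = 2.6799 pm

Initial wavelength:
λ = λ' - Δλ
λ = 100.6799 - 2.6799
λ = 98.0000 pm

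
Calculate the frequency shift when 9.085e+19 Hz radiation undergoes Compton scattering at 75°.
3.205e+19 Hz (decrease)

Convert frequency to wavelength (c = 299792458 m/s):
λ₀ = c/f₀ = 299792458/9.085e+19 = 3.2998619e-12 m = 3.2999 pm

Calculate Compton shift:
Δλ = λ_C(1 - cos(75°)) = 1.7983 pm

Final wavelength:
λ' = λ₀ + Δλ = 3.2999 + 1.7983 = 5.0982 pm

Final frequency:
f' = c/λ' = 299792458/5.0981969e-12 = 5.8803625e+19 Hz

Frequency shift (decrease):
Δf = f₀ - f' = 9.085e+19 - 5.8803625e+19 = 3.205e+19 Hz

(Intermediate values are shown rounded; full precision is carried through to the final answer.)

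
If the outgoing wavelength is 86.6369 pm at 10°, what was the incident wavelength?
86.6000 pm

From λ' = λ + Δλ, we have λ = λ' - Δλ

First calculate the Compton shift:
Δλ = λ_C(1 - cos θ)
Δλ = 2.4263 × (1 - cos(10°))
Δλ = 2.4263 × 0.0152
Δλ = 0.0369 pm

Initial wavelength:
λ = λ' - Δλ
λ = 86.6369 - 0.0369
λ = 86.6000 pm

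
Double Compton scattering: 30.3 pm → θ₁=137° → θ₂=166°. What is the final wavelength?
39.2813 pm

Apply Compton shift twice:

First scattering at θ₁ = 137°:
Δλ₁ = λ_C(1 - cos(137°))
Δλ₁ = 2.4263 × 1.7314
Δλ₁ = 4.2008 pm

After first scattering:
λ₁ = 30.3 + 4.2008 = 34.5008 pm

Second scattering at θ₂ = 166°:
Δλ₂ = λ_C(1 - cos(166°))
Δλ₂ = 2.4263 × 1.9703
Δλ₂ = 4.7805 pm

Final wavelength:
λ₂ = 34.5008 + 4.7805 = 39.2813 pm

Total shift: Δλ_total = 4.2008 + 4.7805 = 8.9813 pm

(Intermediate values are shown rounded; full precision is carried through to the final answer.)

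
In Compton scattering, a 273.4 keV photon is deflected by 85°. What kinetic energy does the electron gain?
89.7128 keV

By energy conservation: K_e = E_initial - E_final

First find the scattered photon energy:
Initial wavelength: λ = hc/E = 4.5349 pm
Compton shift: Δλ = λ_C(1 - cos(85°)) = 2.2148 pm
Final wavelength: λ' = 4.5349 + 2.2148 = 6.7497 pm
Final photon energy: E' = hc/λ' = 183.6872 keV

Electron kinetic energy:
K_e = E - E' = 273.4000 - 183.6872 = 89.7128 keV

(Intermediate values are shown rounded; full precision is carried through to the final answer.)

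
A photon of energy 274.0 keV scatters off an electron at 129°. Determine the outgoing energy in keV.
146.2387 keV

First convert energy to wavelength:
λ = hc/E, with hc ≈ 1239.842 keV·pm (i.e. 1239.842 eV·nm)

For E = 274.0 keV = 274000 eV:
λ = 1239.842 keV·pm / 274.0 keV
λ = 4.5250 pm

Calculate the Compton shift:
Δλ = λ_C(1 - cos(129°)) = 2.4263 × 1.6293
Δλ = 3.9532 pm

Final wavelength:
λ' = 4.5250 + 3.9532 = 8.4782 pm

Final energy:
E' = hc/λ' = 1239.842 / 8.4782 = 146.2387 keV

(Intermediate values are shown rounded; full precision is carried through to the final answer.)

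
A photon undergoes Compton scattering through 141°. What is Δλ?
4.3119 pm

Using the Compton scattering formula:
Δλ = λ_C(1 - cos θ)

where λ_C = h/(m_e·c) ≈ 2.4263 pm is the Compton wavelength of an electron.

For θ = 141°:
cos(141°) = -0.7771
1 - cos(141°) = 1.7771

Δλ = 2.4263 × 1.7771
Δλ = 4.3119 pm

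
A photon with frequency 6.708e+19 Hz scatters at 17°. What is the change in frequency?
1.554e+18 Hz (decrease)

Convert frequency to wavelength (c = 299792458 m/s):
λ₀ = c/f₀ = 299792458/6.708e+19 = 4.4691780e-12 m = 4.4692 pm

Calculate Compton shift:
Δλ = λ_C(1 - cos(17°)) = 0.1060 pm

Final wavelength:
λ' = λ₀ + Δλ = 4.4692 + 0.1060 = 4.5752 pm

Final frequency:
f' = c/λ' = 299792458/4.5751962e-12 = 6.5525596e+19 Hz

Frequency shift (decrease):
Δf = f₀ - f' = 6.708e+19 - 6.5525596e+19 = 1.554e+18 Hz

(Intermediate values are shown rounded; full precision is carried through to the final answer.)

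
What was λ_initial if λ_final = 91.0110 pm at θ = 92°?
88.5000 pm

From λ' = λ + Δλ, we have λ = λ' - Δλ

First calculate the Compton shift:
Δλ = λ_C(1 - cos θ)
Δλ = 2.4263 × (1 - cos(92°))
Δλ = 2.4263 × 1.0349
Δλ = 2.5110 pm

Initial wavelength:
λ = λ' - Δλ
λ = 91.0110 - 2.5110
λ = 88.5000 pm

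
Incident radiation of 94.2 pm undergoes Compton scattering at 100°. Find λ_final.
97.0476 pm

Using the Compton scattering formula:
λ' = λ + Δλ = λ + λ_C(1 - cos θ)

Given:
- Initial wavelength λ = 94.2 pm
- Scattering angle θ = 100°
- Compton wavelength λ_C ≈ 2.4263 pm

Calculate the shift:
Δλ = 2.4263 × (1 - cos(100°))
Δλ = 2.4263 × 1.1736
Δλ = 2.8476 pm

Final wavelength:
λ' = 94.2 + 2.8476 = 97.0476 pm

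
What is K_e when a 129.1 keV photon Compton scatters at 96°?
28.1658 keV

By energy conservation: K_e = E_initial - E_final

First find the scattered photon energy:
Initial wavelength: λ = hc/E = 9.6037 pm
Compton shift: Δλ = λ_C(1 - cos(96°)) = 2.6799 pm
Final wavelength: λ' = 9.6037 + 2.6799 = 12.2837 pm
Final photon energy: E' = hc/λ' = 100.9342 keV

Electron kinetic energy:
K_e = E - E' = 129.1000 - 100.9342 = 28.1658 keV

(Intermediate values are shown rounded; full precision is carried through to the final answer.)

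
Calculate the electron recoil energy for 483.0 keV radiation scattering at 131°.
294.7193 keV

By energy conservation: K_e = E_initial - E_final

First find the scattered photon energy:
Initial wavelength: λ = hc/E = 2.5670 pm
Compton shift: Δλ = λ_C(1 - cos(131°)) = 4.0181 pm
Final wavelength: λ' = 2.5670 + 4.0181 = 6.5851 pm
Final photon energy: E' = hc/λ' = 188.2807 keV

Electron kinetic energy:
K_e = E - E' = 483.0000 - 188.2807 = 294.7193 keV

(Intermediate values are shown rounded; full precision is carried through to the final answer.)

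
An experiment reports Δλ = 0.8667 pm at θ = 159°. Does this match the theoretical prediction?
No, inconsistent

Calculate the expected shift for θ = 159°:

Δλ_expected = λ_C(1 - cos(159°))
Δλ_expected = 2.4263 × (1 - cos(159°))
Δλ_expected = 2.4263 × 1.9336
Δλ_expected = 4.6915 pm

Given shift: 0.8667 pm
Expected shift: 4.6915 pm
Difference: 3.8248 pm

The values do not match. The given shift corresponds to θ ≈ 50.0°, not 159°.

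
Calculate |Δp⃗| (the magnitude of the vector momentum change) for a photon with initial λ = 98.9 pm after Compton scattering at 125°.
1.1665e-23 kg·m/s

Photon momentum magnitude is p = h/λ.

Initial momentum:
p₀ = h/λ = 6.6261e-34/9.8900e-11 = 6.6998e-24 kg·m/s

After scattering:
λ' = λ + Δλ = 98.9 + 3.8180 = 102.7180 pm
p' = h/λ' = 6.6261e-34/1.0272e-10 = 6.4507e-24 kg·m/s

Momentum is a vector; the scattered photon's direction makes angle θ = 125° with the incident direction. The magnitude of the vector change Δp⃗ = p⃗₀ − p⃗' is found from the law of cosines:
|Δp⃗|² = p₀² + p'² − 2p₀p'cos θ
|Δp⃗|² = (6.6998e-24)² + (6.4507e-24)² − 2·6.6998e-24·6.4507e-24·cos(125°)
|Δp⃗| = 1.1665e-23 kg·m/s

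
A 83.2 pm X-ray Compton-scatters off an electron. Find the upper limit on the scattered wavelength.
88.0526 pm (at θ = 180°)

The Compton shift is Δλ = λ_C(1 − cos θ).

Since cos θ ranges from −1 to 1, the factor (1 − cos θ) ranges from 0 to 2; the maximum shift occurs at θ = 180° (backscattering):
Δλ_max = 2λ_C = 2 × 2.4263 pm = 4.8526 pm

Maximum scattered wavelength:
λ'_max = λ₀ + Δλ_max = 83.2 + 4.8526 = 88.0526 pm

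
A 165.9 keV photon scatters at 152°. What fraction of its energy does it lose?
0.3794 (or 37.94%)

Calculate initial and final photon energies:

Initial: E₀ = 165.9 keV → λ₀ = 7.4734 pm
Compton shift: Δλ = 4.5686 pm
Final wavelength: λ' = 12.0420 pm
Final energy: E' = 102.9594 keV

Fractional energy loss:
(E₀ - E')/E₀ = (165.9000 - 102.9594)/165.9000
= 62.9406/165.9000
= 0.3794
= 37.94%

(Intermediate values are shown rounded; full precision is carried through to the final answer.)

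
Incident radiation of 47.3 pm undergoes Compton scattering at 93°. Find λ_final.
49.8533 pm

Using the Compton scattering formula:
λ' = λ + Δλ = λ + λ_C(1 - cos θ)

Given:
- Initial wavelength λ = 47.3 pm
- Scattering angle θ = 93°
- Compton wavelength λ_C ≈ 2.4263 pm

Calculate the shift:
Δλ = 2.4263 × (1 - cos(93°))
Δλ = 2.4263 × 1.0523
Δλ = 2.5533 pm

Final wavelength:
λ' = 47.3 + 2.5533 = 49.8533 pm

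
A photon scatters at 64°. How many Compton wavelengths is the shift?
0.5616 λ_C

The Compton shift formula is:
Δλ = λ_C(1 - cos θ)

Dividing both sides by λ_C:
Δλ/λ_C = 1 - cos θ

For θ = 64°:
Δλ/λ_C = 1 - cos(64°)
Δλ/λ_C = 1 - 0.4384
Δλ/λ_C = 0.5616

This means the shift is 0.5616 × λ_C = 1.3627 pm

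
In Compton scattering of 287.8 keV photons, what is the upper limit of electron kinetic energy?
152.4552 keV

Maximum energy transfer occurs at θ = 180° (backscattering).

Initial photon: E₀ = 287.8 keV → λ₀ = 4.3080 pm

Maximum Compton shift (at 180°):
Δλ_max = 2λ_C = 2 × 2.4263 = 4.8526 pm

Final wavelength:
λ' = 4.3080 + 4.8526 = 9.1606 pm

Minimum photon energy (maximum energy to electron):
E'_min = hc/λ' = 135.3448 keV

Maximum electron kinetic energy:
K_max = E₀ - E'_min = 287.8000 - 135.3448 = 152.4552 keV

(Intermediate values are shown rounded; full precision is carried through to the final answer.)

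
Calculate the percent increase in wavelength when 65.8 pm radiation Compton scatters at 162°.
7.1943%

Calculate the Compton shift:
Δλ = λ_C(1 - cos(162°))
Δλ = 2.4263 × (1 - cos(162°))
Δλ = 2.4263 × 1.9511
Δλ = 4.7339 pm

Percentage change:
(Δλ/λ₀) × 100 = (4.7339/65.8) × 100
= 7.1943%

(Intermediate values are shown rounded; full precision is carried through to the final answer.)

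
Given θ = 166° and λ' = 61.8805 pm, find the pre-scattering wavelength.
57.1000 pm

From λ' = λ + Δλ, we have λ = λ' - Δλ

First calculate the Compton shift:
Δλ = λ_C(1 - cos θ)
Δλ = 2.4263 × (1 - cos(166°))
Δλ = 2.4263 × 1.9703
Δλ = 4.7805 pm

Initial wavelength:
λ = λ' - Δλ
λ = 61.8805 - 4.7805
λ = 57.1000 pm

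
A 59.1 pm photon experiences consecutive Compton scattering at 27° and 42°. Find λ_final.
59.9877 pm

Apply Compton shift twice:

First scattering at θ₁ = 27°:
Δλ₁ = λ_C(1 - cos(27°))
Δλ₁ = 2.4263 × 0.1090
Δλ₁ = 0.2645 pm

After first scattering:
λ₁ = 59.1 + 0.2645 = 59.3645 pm

Second scattering at θ₂ = 42°:
Δλ₂ = λ_C(1 - cos(42°))
Δλ₂ = 2.4263 × 0.2569
Δλ₂ = 0.6232 pm

Final wavelength:
λ₂ = 59.3645 + 0.6232 = 59.9877 pm

Total shift: Δλ_total = 0.2645 + 0.6232 = 0.8877 pm

(Intermediate values are shown rounded; full precision is carried through to the final answer.)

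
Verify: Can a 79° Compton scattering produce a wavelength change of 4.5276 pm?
No, inconsistent

Calculate the expected shift for θ = 79°:

Δλ_expected = λ_C(1 - cos(79°))
Δλ_expected = 2.4263 × (1 - cos(79°))
Δλ_expected = 2.4263 × 0.8092
Δλ_expected = 1.9633 pm

Given shift: 4.5276 pm
Expected shift: 1.9633 pm
Difference: 2.5642 pm

The values do not match. The given shift corresponds to θ ≈ 150.0°, not 79°.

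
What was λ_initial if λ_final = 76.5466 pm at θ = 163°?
71.8000 pm

From λ' = λ + Δλ, we have λ = λ' - Δλ

First calculate the Compton shift:
Δλ = λ_C(1 - cos θ)
Δλ = 2.4263 × (1 - cos(163°))
Δλ = 2.4263 × 1.9563
Δλ = 4.7466 pm

Initial wavelength:
λ = λ' - Δλ
λ = 76.5466 - 4.7466
λ = 71.8000 pm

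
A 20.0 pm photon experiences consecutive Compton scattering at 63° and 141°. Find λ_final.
25.6367 pm

Apply Compton shift twice:

First scattering at θ₁ = 63°:
Δλ₁ = λ_C(1 - cos(63°))
Δλ₁ = 2.4263 × 0.5460
Δλ₁ = 1.3248 pm

After first scattering:
λ₁ = 20.0 + 1.3248 = 21.3248 pm

Second scattering at θ₂ = 141°:
Δλ₂ = λ_C(1 - cos(141°))
Δλ₂ = 2.4263 × 1.7771
Δλ₂ = 4.3119 pm

Final wavelength:
λ₂ = 21.3248 + 4.3119 = 25.6367 pm

Total shift: Δλ_total = 1.3248 + 4.3119 = 5.6367 pm

(Intermediate values are shown rounded; full precision is carried through to the final answer.)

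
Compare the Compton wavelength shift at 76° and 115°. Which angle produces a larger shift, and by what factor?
115° produces the larger shift by a factor of 1.877

Calculate both shifts using Δλ = λ_C(1 - cos θ):

For θ₁ = 76°:
Δλ₁ = 2.4263 × (1 - cos(76°))
Δλ₁ = 2.4263 × 0.7581
Δλ₁ = 1.8393 pm

For θ₂ = 115°:
Δλ₂ = 2.4263 × (1 - cos(115°))
Δλ₂ = 2.4263 × 1.4226
Δλ₂ = 3.4517 pm

The 115° angle produces the larger shift.
Ratio: 3.4517/1.8393 = 1.877

(Intermediate values are shown rounded; full precision is carried through to the final answer.)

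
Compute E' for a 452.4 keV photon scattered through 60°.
313.5869 keV

First convert energy to wavelength:
λ = hc/E, with hc ≈ 1239.842 keV·pm (i.e. 1239.842 eV·nm)

For E = 452.4 keV = 452400 eV:
λ = 1239.842 keV·pm / 452.4 keV
λ = 2.7406 pm

Calculate the Compton shift:
Δλ = λ_C(1 - cos(60°)) = 2.4263 × 0.5000
Δλ = 1.2132 pm

Final wavelength:
λ' = 2.7406 + 1.2132 = 3.9537 pm

Final energy:
E' = hc/λ' = 1239.842 / 3.9537 = 313.5869 keV

(Intermediate values are shown rounded; full precision is carried through to the final answer.)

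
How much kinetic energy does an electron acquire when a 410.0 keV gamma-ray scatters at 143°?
242.1828 keV

By energy conservation: K_e = E_initial - E_final

First find the scattered photon energy:
Initial wavelength: λ = hc/E = 3.0240 pm
Compton shift: Δλ = λ_C(1 - cos(143°)) = 4.3640 pm
Final wavelength: λ' = 3.0240 + 4.3640 = 7.3881 pm
Final photon energy: E' = hc/λ' = 167.8172 keV

Electron kinetic energy:
K_e = E - E' = 410.0000 - 167.8172 = 242.1828 keV

(Intermediate values are shown rounded; full precision is carried through to the final answer.)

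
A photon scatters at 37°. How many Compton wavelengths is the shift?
0.2014 λ_C

The Compton shift formula is:
Δλ = λ_C(1 - cos θ)

Dividing both sides by λ_C:
Δλ/λ_C = 1 - cos θ

For θ = 37°:
Δλ/λ_C = 1 - cos(37°)
Δλ/λ_C = 1 - 0.7986
Δλ/λ_C = 0.2014

This means the shift is 0.2014 × λ_C = 0.4886 pm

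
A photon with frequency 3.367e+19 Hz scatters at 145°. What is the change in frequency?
1.116e+19 Hz (decrease)

Convert frequency to wavelength (c = 299792458 m/s):
λ₀ = c/f₀ = 299792458/3.367e+19 = 8.9038449e-12 m = 8.9038 pm

Calculate Compton shift:
Δλ = λ_C(1 - cos(145°)) = 4.4138 pm

Final wavelength:
λ' = λ₀ + Δλ = 8.9038 + 4.4138 = 13.3177 pm

Final frequency:
f' = c/λ' = 299792458/1.3317672e-11 = 2.2510875e+19 Hz

Frequency shift (decrease):
Δf = f₀ - f' = 3.367e+19 - 2.2510875e+19 = 1.116e+19 Hz

(Intermediate values are shown rounded; full precision is carried through to the final answer.)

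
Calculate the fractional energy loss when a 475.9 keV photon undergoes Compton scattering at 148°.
0.6325 (or 63.25%)

Calculate initial and final photon energies:

Initial: E₀ = 475.9 keV → λ₀ = 2.6053 pm
Compton shift: Δλ = 4.4839 pm
Final wavelength: λ' = 7.0892 pm
Final energy: E' = 174.8918 keV

Fractional energy loss:
(E₀ - E')/E₀ = (475.9000 - 174.8918)/475.9000
= 301.0082/475.9000
= 0.6325
= 63.25%

(Intermediate values are shown rounded; full precision is carried through to the final answer.)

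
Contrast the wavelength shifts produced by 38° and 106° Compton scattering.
106° produces the larger shift by a factor of 6.017

Calculate both shifts using Δλ = λ_C(1 - cos θ):

For θ₁ = 38°:
Δλ₁ = 2.4263 × (1 - cos(38°))
Δλ₁ = 2.4263 × 0.2120
Δλ₁ = 0.5144 pm

For θ₂ = 106°:
Δλ₂ = 2.4263 × (1 - cos(106°))
Δλ₂ = 2.4263 × 1.2756
Δλ₂ = 3.0951 pm

The 106° angle produces the larger shift.
Ratio: 3.0951/0.5144 = 6.017

(Intermediate values are shown rounded; full precision is carried through to the final answer.)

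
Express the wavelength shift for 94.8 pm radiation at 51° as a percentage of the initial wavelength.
0.9487%

Calculate the Compton shift:
Δλ = λ_C(1 - cos(51°))
Δλ = 2.4263 × (1 - cos(51°))
Δλ = 2.4263 × 0.3707
Δλ = 0.8994 pm

Percentage change:
(Δλ/λ₀) × 100 = (0.8994/94.8) × 100
= 0.9487%

(Intermediate values are shown rounded; full precision is carried through to the final answer.)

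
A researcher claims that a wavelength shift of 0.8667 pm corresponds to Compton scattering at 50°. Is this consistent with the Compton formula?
Yes, consistent

Calculate the expected shift for θ = 50°:

Δλ_expected = λ_C(1 - cos(50°))
Δλ_expected = 2.4263 × (1 - cos(50°))
Δλ_expected = 2.4263 × 0.3572
Δλ_expected = 0.8667 pm

Given shift: 0.8667 pm
Expected shift: 0.8667 pm
Difference: 0.0000 pm

The values match. This is consistent with Compton scattering at the stated angle.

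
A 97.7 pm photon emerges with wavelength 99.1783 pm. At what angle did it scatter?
67.00°

First find the wavelength shift:
Δλ = λ' - λ = 99.1783 - 97.7 = 1.4783 pm

Using Δλ = λ_C(1 - cos θ), with λ_C = h/(m_e·c) ≈ 2.42631024 pm:
cos θ = 1 - Δλ/λ_C
cos θ = 1 - 1.4783/2.42631024
cos θ = 0.390721

θ = arccos(0.390721)
θ = 67.00°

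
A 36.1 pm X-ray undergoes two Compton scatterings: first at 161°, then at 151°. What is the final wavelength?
45.3688 pm

Apply Compton shift twice:

First scattering at θ₁ = 161°:
Δλ₁ = λ_C(1 - cos(161°))
Δλ₁ = 2.4263 × 1.9455
Δλ₁ = 4.7204 pm

After first scattering:
λ₁ = 36.1 + 4.7204 = 40.8204 pm

Second scattering at θ₂ = 151°:
Δλ₂ = λ_C(1 - cos(151°))
Δλ₂ = 2.4263 × 1.8746
Δλ₂ = 4.5484 pm

Final wavelength:
λ₂ = 40.8204 + 4.5484 = 45.3688 pm

Total shift: Δλ_total = 4.7204 + 4.5484 = 9.2688 pm

(Intermediate values are shown rounded; full precision is carried through to the final answer.)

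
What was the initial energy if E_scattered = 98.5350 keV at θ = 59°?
108.7000 keV

Convert final energy to wavelength (hc ≈ 1239.842 keV·pm):
λ' = hc/E' = 1239.842 / 98.5350 = 12.5828 pm

Calculate the Compton shift:
Δλ = λ_C(1 - cos(59°))
Δλ = 2.4263 × (1 - cos(59°))
Δλ = 1.1767 pm

Initial wavelength:
λ = λ' - Δλ = 12.5828 - 1.1767 = 11.4061 pm

Initial energy:
E = hc/λ = 1239.842 / 11.4061 = 108.7000 keV

(Intermediate values are shown rounded; full precision is carried through to the final answer.)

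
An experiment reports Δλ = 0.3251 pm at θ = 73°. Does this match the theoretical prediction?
No, inconsistent

Calculate the expected shift for θ = 73°:

Δλ_expected = λ_C(1 - cos(73°))
Δλ_expected = 2.4263 × (1 - cos(73°))
Δλ_expected = 2.4263 × 0.7076
Δλ_expected = 1.7169 pm

Given shift: 0.3251 pm
Expected shift: 1.7169 pm
Difference: 1.3919 pm

The values do not match. The given shift corresponds to θ ≈ 30.0°, not 73°.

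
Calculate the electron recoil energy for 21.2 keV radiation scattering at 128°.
1.3318 keV

By energy conservation: K_e = E_initial - E_final

First find the scattered photon energy:
Initial wavelength: λ = hc/E = 58.4831 pm
Compton shift: Δλ = λ_C(1 - cos(128°)) = 3.9201 pm
Final wavelength: λ' = 58.4831 + 3.9201 = 62.4032 pm
Final photon energy: E' = hc/λ' = 19.8682 keV

Electron kinetic energy:
K_e = E - E' = 21.2000 - 19.8682 = 1.3318 keV

(Intermediate values are shown rounded; full precision is carried through to the final answer.)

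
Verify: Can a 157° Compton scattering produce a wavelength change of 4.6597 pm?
Yes, consistent

Calculate the expected shift for θ = 157°:

Δλ_expected = λ_C(1 - cos(157°))
Δλ_expected = 2.4263 × (1 - cos(157°))
Δλ_expected = 2.4263 × 1.9205
Δλ_expected = 4.6597 pm

Given shift: 4.6597 pm
Expected shift: 4.6597 pm
Difference: 0.0000 pm

The values match. This is consistent with Compton scattering at the stated angle.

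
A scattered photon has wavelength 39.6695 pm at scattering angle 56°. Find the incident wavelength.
38.6000 pm

From λ' = λ + Δλ, we have λ = λ' - Δλ

First calculate the Compton shift:
Δλ = λ_C(1 - cos θ)
Δλ = 2.4263 × (1 - cos(56°))
Δλ = 2.4263 × 0.4408
Δλ = 1.0695 pm

Initial wavelength:
λ = λ' - Δλ
λ = 39.6695 - 1.0695
λ = 38.6000 pm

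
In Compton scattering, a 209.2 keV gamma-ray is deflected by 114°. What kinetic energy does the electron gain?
76.4513 keV

By energy conservation: K_e = E_initial - E_final

First find the scattered photon energy:
Initial wavelength: λ = hc/E = 5.9266 pm
Compton shift: Δλ = λ_C(1 - cos(114°)) = 3.4132 pm
Final wavelength: λ' = 5.9266 + 3.4132 = 9.3398 pm
Final photon energy: E' = hc/λ' = 132.7487 keV

Electron kinetic energy:
K_e = E - E' = 209.2000 - 132.7487 = 76.4513 keV

(Intermediate values are shown rounded; full precision is carried through to the final answer.)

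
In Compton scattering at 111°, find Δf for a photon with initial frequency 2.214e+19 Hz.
4.334e+18 Hz (decrease)

Convert frequency to wavelength (c = 299792458 m/s):
λ₀ = c/f₀ = 299792458/2.214e+19 = 1.3540761e-11 m = 13.5408 pm

Calculate Compton shift:
Δλ = λ_C(1 - cos(111°)) = 3.2958 pm

Final wavelength:
λ' = λ₀ + Δλ = 13.5408 + 3.2958 = 16.8366 pm

Final frequency:
f' = c/λ' = 299792458/1.6836583e-11 = 1.7806015e+19 Hz

Frequency shift (decrease):
Δf = f₀ - f' = 2.214e+19 - 1.7806015e+19 = 4.334e+18 Hz

(Intermediate values are shown rounded; full precision is carried through to the final answer.)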